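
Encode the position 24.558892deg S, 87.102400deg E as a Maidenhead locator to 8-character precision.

NG35nk25

Add 180° to longitude and 90° to latitude: 267.10240, 65.44111.
Field: lon ⌊267.10240/20⌋ = 13 → N; lat ⌊65.44111/10⌋ = 6 → G.
Square: lon ⌊7.10240/2⌋ = 3; lat ⌊5.44111/1⌋ = 5.
Subsquare: lon ⌊1.10240/0.0833333⌋ = 13 → n; lat ⌊0.44111/0.0416667⌋ = 10 → k.
Extended square: lon ⌊0.01907/0.00833333⌋ = 2; lat ⌊0.02444/0.00416667⌋ = 5.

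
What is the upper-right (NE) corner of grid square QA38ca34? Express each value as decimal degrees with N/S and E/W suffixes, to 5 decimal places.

81.97917° S, 146.20000° E

Field Q=16, A=0: +16·20° lon, +0·10° lat → SW at lon 140°, lat -90°.
Square 3, 8: +3·2° lon, +8·1° lat → SW at lon 146°, lat -82°.
Subsquare c=2, a=0: +2·0.0833333° lon, +0·0.0416667° lat → SW at lon 146.167°, lat -82°.
Extended square 3, 4: +3·0.00833333° lon, +4·0.00416667° lat → SW at lon 146.192°, lat -81.9833°.
Cell spans 0.00833333° lon × 0.00416667° lat. NE corner is SW corner plus one full cell.
latitude 81.97917° S, longitude 146.20000° E.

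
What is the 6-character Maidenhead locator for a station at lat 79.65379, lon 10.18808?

JQ59cp

Shift to the Maidenhead origin (180°W, 90°S): lon 190.1881, lat 169.6538.
Field (20°×10°, letters A–R): lon ⌊190.1881/20⌋ = 9 → J; lat ⌊169.6538/10⌋ = 16 → Q.
Square (2°×1°, digits 0–9): lon ⌊10.1881/2⌋ = 5; lat ⌊9.6538/1⌋ = 9.
Subsquare (5′×2.5′, letters a–x): lon ⌊0.1881/0.0833333⌋ = 2 → c; lat ⌊0.6538/0.0416667⌋ = 15 → p.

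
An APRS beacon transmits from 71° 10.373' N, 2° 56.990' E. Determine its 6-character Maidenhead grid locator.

Shift to the Maidenhead origin (180°W, 90°S): lon 182.9498, lat 161.1729.
Field: lon ⌊182.9498/20⌋ = 9 → J; lat ⌊161.1729/10⌋ = 16 → Q.
Square: lon ⌊2.9498/2⌋ = 1; lat ⌊1.1729/1⌋ = 1.
Subsquare: lon ⌊0.9498/0.0833333⌋ = 11 → l; lat ⌊0.1729/0.0416667⌋ = 4 → e.

JQ11le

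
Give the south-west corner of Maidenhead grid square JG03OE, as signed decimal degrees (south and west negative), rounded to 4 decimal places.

-26.8333, 1.1667

Field J=9, G=6: +9·20° lon, +6·10° lat → SW at lon 0°, lat -30°.
Square 0, 3: +0·2° lon, +3·1° lat → SW at lon 0°, lat -27°.
Subsquare o=14, e=4: +14·0.0833333° lon, +4·0.0416667° lat → SW at lon 1.16667°, lat -26.8333°.
latitude -26.8333, longitude 1.1667.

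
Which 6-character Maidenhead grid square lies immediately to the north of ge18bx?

GE19ba

Latitude subsquare x = 23; +1 → 24, wraps to 0 = a, carry into square.
Latitude square 8; +1 → 9.
The longitude characters are unchanged.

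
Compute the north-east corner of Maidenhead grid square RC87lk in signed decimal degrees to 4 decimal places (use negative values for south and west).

-62.5417, 177.0000

Field R=17, C=2: +17·20° lon, +2·10° lat → SW at lon 160°, lat -70°.
Square 8, 7: +8·2° lon, +7·1° lat → SW at lon 176°, lat -63°.
Subsquare l=11, k=10: +11·0.0833333° lon, +10·0.0416667° lat → SW at lon 176.917°, lat -62.5833°.
Cell spans 0.0833333° lon × 0.0416667° lat. NE corner is SW corner plus one full cell.
latitude -62.5417, longitude 177.0000.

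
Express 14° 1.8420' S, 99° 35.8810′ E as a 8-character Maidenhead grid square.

Offset from 180°W / 90°S: lon 279.59802°, lat 75.96930°.
Field: lon ⌊279.59802/20⌋ = 13 → N; lat ⌊75.96930/10⌋ = 7 → H.
Square: lon ⌊19.59802/2⌋ = 9; lat ⌊5.96930/1⌋ = 5.
Subsquare: lon ⌊1.59802/0.0833333⌋ = 19 → t; lat ⌊0.96930/0.0416667⌋ = 23 → x.
Extended square: lon ⌊0.01468/0.00833333⌋ = 1; lat ⌊0.01097/0.00416667⌋ = 2.

NH95tx12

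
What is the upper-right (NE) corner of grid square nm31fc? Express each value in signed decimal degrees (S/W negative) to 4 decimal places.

31.1250, 86.5000

Field N=13, M=12: +13·20° lon, +12·10° lat → SW at lon 80°, lat 30°.
Square 3, 1: +3·2° lon, +1·1° lat → SW at lon 86°, lat 31°.
Subsquare f=5, c=2: +5·0.0833333° lon, +2·0.0416667° lat → SW at lon 86.4167°, lat 31.0833°.
Cell spans 0.0833333° lon × 0.0416667° lat. NE corner is SW corner plus one full cell.
latitude 31.1250, longitude 86.5000.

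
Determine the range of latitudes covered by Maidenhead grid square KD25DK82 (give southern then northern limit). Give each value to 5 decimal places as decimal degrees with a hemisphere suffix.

54.57500° S, 54.57083° S

Field K=10, D=3: +10·20° lon, +3·10° lat → SW at lon 20°, lat -60°.
Square 2, 5: +2·2° lon, +5·1° lat → SW at lon 24°, lat -55°.
Subsquare d=3, k=10: +3·0.0833333° lon, +10·0.0416667° lat → SW at lon 24.25°, lat -54.5833°.
Extended square 8, 2: +8·0.00833333° lon, +2·0.00416667° lat → SW at lon 24.3167°, lat -54.575°.
Cell spans 0.00833333° lon × 0.00416667° lat.
south 54.57500° S, north 54.57083° S.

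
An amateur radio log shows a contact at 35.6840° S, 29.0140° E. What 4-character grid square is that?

KF44

Shift to the Maidenhead origin (180°W, 90°S): lon 209.01, lat 54.32.
Field: 209.01/20 → 10 → K, 54.32/10 → 5 → F; chars KF.
Square: 9.01/2 → 4, 4.32/1 → 4; chars 44.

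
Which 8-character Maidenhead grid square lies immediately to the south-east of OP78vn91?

OP78wn00

Longitude extended square 9; +1 → 10, wraps to 0, carry into subsquare.
Longitude subsquare v = 21; +1 → 22 = w.
Latitude extended square 1; −1 → 0.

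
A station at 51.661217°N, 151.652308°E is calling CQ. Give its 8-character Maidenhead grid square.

Offset from 180°W / 90°S: lon 331.65231°, lat 141.66122°.
Field: lon ⌊331.65231/20⌋ = 16 → Q; lat ⌊141.66122/10⌋ = 14 → O.
Square: lon ⌊11.65231/2⌋ = 5; lat ⌊1.66122/1⌋ = 1.
Subsquare: lon ⌊1.65231/0.0833333⌋ = 19 → t; lat ⌊0.66122/0.0416667⌋ = 15 → p.
Extended square: lon ⌊0.06897/0.00833333⌋ = 8; lat ⌊0.03622/0.00416667⌋ = 8.

QO51tp88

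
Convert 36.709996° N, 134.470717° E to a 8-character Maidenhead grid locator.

PM76fr60

Add 180° to longitude and 90° to latitude: 314.47072, 126.71000.
Field: 314.47072/20 → 15 → P, 126.71000/10 → 12 → M; chars PM.
Square: 14.47072/2 → 7, 6.71000/1 → 6; chars 76.
Subsquare: 0.47072/0.0833333 → 5 → f, 0.71000/0.0416667 → 17 → r; chars fr.
Extended square: 0.05405/0.00833333 → 6, 0.00166/0.00416667 → 0; chars 60.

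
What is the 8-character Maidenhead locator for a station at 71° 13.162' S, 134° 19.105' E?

Add 180° to longitude and 90° to latitude: 314.31842, 18.78063.
Field: lon ⌊314.31842/20⌋ = 15 → P; lat ⌊18.78063/10⌋ = 1 → B.
Square: lon ⌊14.31842/2⌋ = 7; lat ⌊8.78063/1⌋ = 8.
Subsquare: lon ⌊0.31842/0.0833333⌋ = 3 → d; lat ⌊0.78063/0.0416667⌋ = 18 → s.
Extended square: lon ⌊0.06842/0.00833333⌋ = 8; lat ⌊0.03063/0.00416667⌋ = 7.

PB78ds87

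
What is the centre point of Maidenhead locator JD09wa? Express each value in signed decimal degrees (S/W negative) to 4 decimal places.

Field J=9, D=3: +9·20° lon, +3·10° lat → SW at lon 0°, lat -60°.
Square 0, 9: +0·2° lon, +9·1° lat → SW at lon 0°, lat -51°.
Subsquare w=22, a=0: +22·0.0833333° lon, +0·0.0416667° lat → SW at lon 1.83333°, lat -51°.
Cell spans 0.0833333° lon × 0.0416667° lat. Centre is SW corner plus half of each.
latitude -50.9792, longitude 1.8750.

-50.9792, 1.8750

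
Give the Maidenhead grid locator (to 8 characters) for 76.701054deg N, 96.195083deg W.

Offset from 180°W / 90°S: lon 83.80492°, lat 166.70105°.
Field: 83.80492/20 → 4 → E, 166.70105/10 → 16 → Q; chars EQ.
Square: 3.80492/2 → 1, 6.70105/1 → 6; chars 16.
Subsquare: 1.80492/0.0833333 → 21 → v, 0.70105/0.0416667 → 16 → q; chars vq.
Extended square: 0.05492/0.00833333 → 6, 0.03439/0.00416667 → 8; chars 68.

EQ16vq68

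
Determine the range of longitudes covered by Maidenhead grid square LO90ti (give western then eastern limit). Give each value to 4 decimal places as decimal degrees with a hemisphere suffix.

59.5833° E, 59.6667° E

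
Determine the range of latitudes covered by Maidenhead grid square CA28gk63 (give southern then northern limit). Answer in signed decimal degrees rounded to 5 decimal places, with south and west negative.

-81.57083, -81.56667

Field C=2, A=0: +2·20° lon, +0·10° lat → SW at lon -140°, lat -90°.
Square 2, 8: +2·2° lon, +8·1° lat → SW at lon -136°, lat -82°.
Subsquare g=6, k=10: +6·0.0833333° lon, +10·0.0416667° lat → SW at lon -135.5°, lat -81.5833°.
Extended square 6, 3: +6·0.00833333° lon, +3·0.00416667° lat → SW at lon -135.45°, lat -81.5708°.
Cell spans 0.00833333° lon × 0.00416667° lat.
south -81.57083, north -81.56667.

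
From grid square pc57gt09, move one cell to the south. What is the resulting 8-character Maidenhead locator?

Latitude extended square 9; −1 → 8.
The longitude characters are unchanged.

PC57gt08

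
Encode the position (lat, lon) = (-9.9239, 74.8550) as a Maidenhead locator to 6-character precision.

MI70kb

Add 180° to longitude and 90° to latitude: 254.8550, 80.0761.
Field: lon ⌊254.8550/20⌋ = 12 → M; lat ⌊80.0761/10⌋ = 8 → I.
Square: lon ⌊14.8550/2⌋ = 7; lat ⌊0.0761/1⌋ = 0.
Subsquare: lon ⌊0.8550/0.0833333⌋ = 10 → k; lat ⌊0.0761/0.0416667⌋ = 1 → b.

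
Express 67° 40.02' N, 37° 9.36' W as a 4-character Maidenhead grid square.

Shift to the Maidenhead origin (180°W, 90°S): lon 142.84, lat 157.67.
Field: lon ⌊142.84/20⌋ = 7 → H; lat ⌊157.67/10⌋ = 15 → P.
Square: lon ⌊2.84/2⌋ = 1; lat ⌊7.67/1⌋ = 7.

HP17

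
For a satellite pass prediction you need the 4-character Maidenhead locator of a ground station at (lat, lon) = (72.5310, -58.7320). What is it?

GQ02

Shift to the Maidenhead origin (180°W, 90°S): lon 121.27, lat 162.53.
Field: 121.27/20 → 6 → G, 162.53/10 → 16 → Q; chars GQ.
Square: 1.27/2 → 0, 2.53/1 → 2; chars 02.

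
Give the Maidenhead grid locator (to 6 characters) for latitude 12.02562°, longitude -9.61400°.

IK52ea

Shift to the Maidenhead origin (180°W, 90°S): lon 170.3860, lat 102.0256.
Field (20°×10°, letters A–R): lon ⌊170.3860/20⌋ = 8 → I; lat ⌊102.0256/10⌋ = 10 → K.
Square (2°×1°, digits 0–9): lon ⌊10.3860/2⌋ = 5; lat ⌊2.0256/1⌋ = 2.
Subsquare (5′×2.5′, letters a–x): lon ⌊0.3860/0.0833333⌋ = 4 → e; lat ⌊0.0256/0.0416667⌋ = 0 → a.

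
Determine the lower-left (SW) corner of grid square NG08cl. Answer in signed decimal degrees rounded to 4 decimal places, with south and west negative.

Field N=13, G=6: +13·20° lon, +6·10° lat → SW at lon 80°, lat -30°.
Square 0, 8: +0·2° lon, +8·1° lat → SW at lon 80°, lat -22°.
Subsquare c=2, l=11: +2·0.0833333° lon, +11·0.0416667° lat → SW at lon 80.1667°, lat -21.5417°.
latitude -21.5417, longitude 80.1667.

-21.5417, 80.1667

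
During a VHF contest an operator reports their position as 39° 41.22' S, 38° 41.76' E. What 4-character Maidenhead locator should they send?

Shift to the Maidenhead origin (180°W, 90°S): lon 218.70, lat 50.31.
Field (20°×10°, letters A–R): 218.70/20 → 10 → K, 50.31/10 → 5 → F; chars KF.
Square (2°×1°, digits 0–9): 18.70/2 → 9, 0.31/1 → 0; chars 90.

KF90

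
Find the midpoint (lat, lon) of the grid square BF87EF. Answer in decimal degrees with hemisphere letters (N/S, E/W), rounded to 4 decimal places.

Field B=1, F=5: +1·20° lon, +5·10° lat → SW at lon -160°, lat -40°.
Square 8, 7: +8·2° lon, +7·1° lat → SW at lon -144°, lat -33°.
Subsquare e=4, f=5: +4·0.0833333° lon, +5·0.0416667° lat → SW at lon -143.667°, lat -32.7917°.
Cell spans 0.0833333° lon × 0.0416667° lat. Centre is SW corner plus half of each.
latitude 32.7708° S, longitude 143.6250° W.

32.7708° S, 143.6250° W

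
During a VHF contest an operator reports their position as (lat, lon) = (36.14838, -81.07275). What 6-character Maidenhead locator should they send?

EM96ld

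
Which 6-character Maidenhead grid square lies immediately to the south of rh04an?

Latitude subsquare n = 13; −1 → 12 = m.
The longitude characters are unchanged.

RH04am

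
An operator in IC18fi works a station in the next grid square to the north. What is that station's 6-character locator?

Latitude subsquare i = 8; +1 → 9 = j.
The longitude characters are unchanged.

IC18fj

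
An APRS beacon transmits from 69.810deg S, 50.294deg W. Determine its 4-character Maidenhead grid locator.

GC40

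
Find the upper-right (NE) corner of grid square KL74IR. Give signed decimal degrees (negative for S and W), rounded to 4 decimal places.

Field K=10, L=11: +10·20° lon, +11·10° lat → SW at lon 20°, lat 20°.
Square 7, 4: +7·2° lon, +4·1° lat → SW at lon 34°, lat 24°.
Subsquare i=8, r=17: +8·0.0833333° lon, +17·0.0416667° lat → SW at lon 34.6667°, lat 24.7083°.
Cell spans 0.0833333° lon × 0.0416667° lat. NE corner is SW corner plus one full cell.
latitude 24.7500, longitude 34.7500.

24.7500, 34.7500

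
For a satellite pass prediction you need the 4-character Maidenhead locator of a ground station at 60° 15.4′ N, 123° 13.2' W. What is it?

CP80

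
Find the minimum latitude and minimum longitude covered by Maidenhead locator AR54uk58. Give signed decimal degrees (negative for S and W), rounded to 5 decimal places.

Field A=0, R=17: +0·20° lon, +17·10° lat → SW at lon -180°, lat 80°.
Square 5, 4: +5·2° lon, +4·1° lat → SW at lon -170°, lat 84°.
Subsquare u=20, k=10: +20·0.0833333° lon, +10·0.0416667° lat → SW at lon -168.333°, lat 84.4167°.
Extended square 5, 8: +5·0.00833333° lon, +8·0.00416667° lat → SW at lon -168.292°, lat 84.45°.
latitude 84.45000, longitude -168.29167.

84.45000, -168.29167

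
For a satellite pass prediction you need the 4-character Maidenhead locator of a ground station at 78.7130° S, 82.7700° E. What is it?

NB11

Add 180° to longitude and 90° to latitude: 262.77, 11.29.
Field: 262.77/20 → 13 → N, 11.29/10 → 1 → B; chars NB.
Square: 2.77/2 → 1, 1.29/1 → 1; chars 11.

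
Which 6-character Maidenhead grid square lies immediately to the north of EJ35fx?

Latitude subsquare x = 23; +1 → 24, wraps to 0 = a, carry into square.
Latitude square 5; +1 → 6.
The longitude characters are unchanged.

EJ36fa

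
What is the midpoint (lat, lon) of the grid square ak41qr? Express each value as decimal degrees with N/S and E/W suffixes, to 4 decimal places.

Field A=0, K=10: +0·20° lon, +10·10° lat → SW at lon -180°, lat 10°.
Square 4, 1: +4·2° lon, +1·1° lat → SW at lon -172°, lat 11°.
Subsquare q=16, r=17: +16·0.0833333° lon, +17·0.0416667° lat → SW at lon -170.667°, lat 11.7083°.
Cell spans 0.0833333° lon × 0.0416667° lat. Centre is SW corner plus half of each.
latitude 11.7292° N, longitude 170.6250° W.

11.7292° N, 170.6250° W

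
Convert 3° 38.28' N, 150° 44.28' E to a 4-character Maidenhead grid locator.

QJ53

Shift to the Maidenhead origin (180°W, 90°S): lon 330.74, lat 93.64.
Field (20°×10°, letters A–R): 330.74/20 → 16 → Q, 93.64/10 → 9 → J; chars QJ.
Square (2°×1°, digits 0–9): 10.74/2 → 5, 3.64/1 → 3; chars 53.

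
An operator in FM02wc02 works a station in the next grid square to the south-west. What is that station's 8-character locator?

FM02vc91

Longitude extended square 0; −1 → -1, wraps to 9, carry into subsquare.
Longitude subsquare w = 22; −1 → 21 = v.
Latitude extended square 2; −1 → 1.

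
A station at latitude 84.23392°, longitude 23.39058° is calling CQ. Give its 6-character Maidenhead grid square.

Offset from 180°W / 90°S: lon 203.3906°, lat 174.2339°.
Field: 203.3906/20 → 10 → K, 174.2339/10 → 17 → R; chars KR.
Square: 3.3906/2 → 1, 4.2339/1 → 4; chars 14.
Subsquare: 1.3906/0.0833333 → 16 → q, 0.2339/0.0416667 → 5 → f; chars qf.

KR14qf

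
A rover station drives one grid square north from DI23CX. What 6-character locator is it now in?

DI24ca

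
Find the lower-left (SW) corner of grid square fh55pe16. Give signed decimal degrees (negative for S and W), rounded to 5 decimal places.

Field F=5, H=7: +5·20° lon, +7·10° lat → SW at lon -80°, lat -20°.
Square 5, 5: +5·2° lon, +5·1° lat → SW at lon -70°, lat -15°.
Subsquare p=15, e=4: +15·0.0833333° lon, +4·0.0416667° lat → SW at lon -68.75°, lat -14.8333°.
Extended square 1, 6: +1·0.00833333° lon, +6·0.00416667° lat → SW at lon -68.7417°, lat -14.8083°.
latitude -14.80833, longitude -68.74167.

-14.80833, -68.74167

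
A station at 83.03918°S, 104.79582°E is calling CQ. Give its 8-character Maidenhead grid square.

Add 180° to longitude and 90° to latitude: 284.79582, 6.96082.
Field (20°×10°, letters A–R): 284.79582/20 → 14 → O, 6.96082/10 → 0 → A; chars OA.
Square (2°×1°, digits 0–9): 4.79582/2 → 2, 6.96082/1 → 6; chars 26.
Subsquare (5′×2.5′, letters a–x): 0.79582/0.0833333 → 9 → j, 0.96082/0.0416667 → 23 → x; chars jx.
Extended square (30″×15″, digits 0–9): 0.04582/0.00833333 → 5, 0.00249/0.00416667 → 0; chars 50.

OA26jx50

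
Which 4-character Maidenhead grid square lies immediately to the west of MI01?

Longitude square 0; −1 → -1, wraps to 9, carry into field.
Longitude field M = 12; −1 → 11 = L.
The latitude characters are unchanged.

LI91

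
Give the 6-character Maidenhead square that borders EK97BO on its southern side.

Latitude subsquare o = 14; −1 → 13 = n.
The longitude characters are unchanged.

EK97bn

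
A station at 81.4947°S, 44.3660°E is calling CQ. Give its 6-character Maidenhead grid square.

LA28em

Shift to the Maidenhead origin (180°W, 90°S): lon 224.3660, lat 8.5053.
Field: lon ⌊224.3660/20⌋ = 11 → L; lat ⌊8.5053/10⌋ = 0 → A.
Square: lon ⌊4.3660/2⌋ = 2; lat ⌊8.5053/1⌋ = 8.
Subsquare: lon ⌊0.3660/0.0833333⌋ = 4 → e; lat ⌊0.5053/0.0416667⌋ = 12 → m.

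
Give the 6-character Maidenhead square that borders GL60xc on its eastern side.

GL70ac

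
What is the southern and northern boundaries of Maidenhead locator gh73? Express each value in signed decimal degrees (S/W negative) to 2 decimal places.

-17.00, -16.00

Field G=6, H=7: +6·20° lon, +7·10° lat → SW at lon -60°, lat -20°.
Square 7, 3: +7·2° lon, +3·1° lat → SW at lon -46°, lat -17°.
Cell spans 2° lon × 1° lat.
south -17.00, north -16.00.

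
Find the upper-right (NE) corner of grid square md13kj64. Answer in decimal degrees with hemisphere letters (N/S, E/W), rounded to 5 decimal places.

Field M=12, D=3: +12·20° lon, +3·10° lat → SW at lon 60°, lat -60°.
Square 1, 3: +1·2° lon, +3·1° lat → SW at lon 62°, lat -57°.
Subsquare k=10, j=9: +10·0.0833333° lon, +9·0.0416667° lat → SW at lon 62.8333°, lat -56.625°.
Extended square 6, 4: +6·0.00833333° lon, +4·0.00416667° lat → SW at lon 62.8833°, lat -56.6083°.
Cell spans 0.00833333° lon × 0.00416667° lat. NE corner is SW corner plus one full cell.
latitude 56.60417° S, longitude 62.89167° E.

56.60417° S, 62.89167° E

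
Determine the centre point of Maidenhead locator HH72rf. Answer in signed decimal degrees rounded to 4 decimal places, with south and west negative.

-17.7708, -24.5417

Field H=7, H=7: +7·20° lon, +7·10° lat → SW at lon -40°, lat -20°.
Square 7, 2: +7·2° lon, +2·1° lat → SW at lon -26°, lat -18°.
Subsquare r=17, f=5: +17·0.0833333° lon, +5·0.0416667° lat → SW at lon -24.5833°, lat -17.7917°.
Cell spans 0.0833333° lon × 0.0416667° lat. Centre is SW corner plus half of each.
latitude -17.7708, longitude -24.5417.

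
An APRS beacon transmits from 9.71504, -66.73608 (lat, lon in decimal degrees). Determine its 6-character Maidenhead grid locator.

FJ69pr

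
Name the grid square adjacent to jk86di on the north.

Latitude subsquare i = 8; +1 → 9 = j.
The longitude characters are unchanged.

JK86dj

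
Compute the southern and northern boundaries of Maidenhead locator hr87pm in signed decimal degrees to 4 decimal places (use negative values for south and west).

87.5000, 87.5417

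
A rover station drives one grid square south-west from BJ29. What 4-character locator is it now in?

BJ18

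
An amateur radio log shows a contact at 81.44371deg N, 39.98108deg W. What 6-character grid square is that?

Offset from 180°W / 90°S: lon 140.0189°, lat 171.4437°.
Field: 140.0189/20 → 7 → H, 171.4437/10 → 17 → R; chars HR.
Square: 0.0189/2 → 0, 1.4437/1 → 1; chars 01.
Subsquare: 0.0189/0.0833333 → 0 → a, 0.4437/0.0416667 → 10 → k; chars ak.

HR01ak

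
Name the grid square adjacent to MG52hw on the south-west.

Longitude subsquare h = 7; −1 → 6 = g.
Latitude subsquare w = 22; −1 → 21 = v.

MG52gv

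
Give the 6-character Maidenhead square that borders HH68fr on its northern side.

HH68fs

Latitude subsquare r = 17; +1 → 18 = s.
The longitude characters are unchanged.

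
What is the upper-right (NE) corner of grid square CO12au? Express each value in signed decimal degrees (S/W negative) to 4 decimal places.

52.8750, -137.9167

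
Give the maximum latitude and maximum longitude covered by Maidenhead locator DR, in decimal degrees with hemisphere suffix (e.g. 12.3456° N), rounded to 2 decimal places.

90.00° N, 100.00° W

Field D=3, R=17: +3·20° lon, +17·10° lat → SW at lon -120°, lat 80°.
Cell spans 20° lon × 10° lat. NE corner is SW corner plus one full cell.
latitude 90.00° N, longitude 100.00° W.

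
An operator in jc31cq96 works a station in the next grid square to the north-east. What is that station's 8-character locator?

JC31dq07

Longitude extended square 9; +1 → 10, wraps to 0, carry into subsquare.
Longitude subsquare c = 2; +1 → 3 = d.
Latitude extended square 6; +1 → 7.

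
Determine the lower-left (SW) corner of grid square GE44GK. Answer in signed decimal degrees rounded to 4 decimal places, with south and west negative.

Field G=6, E=4: +6·20° lon, +4·10° lat → SW at lon -60°, lat -50°.
Square 4, 4: +4·2° lon, +4·1° lat → SW at lon -52°, lat -46°.
Subsquare g=6, k=10: +6·0.0833333° lon, +10·0.0416667° lat → SW at lon -51.5°, lat -45.5833°.
latitude -45.5833, longitude -51.5000.

-45.5833, -51.5000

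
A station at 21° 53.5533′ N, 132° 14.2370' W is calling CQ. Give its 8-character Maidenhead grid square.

CL31vv14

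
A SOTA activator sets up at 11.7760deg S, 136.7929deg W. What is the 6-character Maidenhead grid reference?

Shift to the Maidenhead origin (180°W, 90°S): lon 43.2071, lat 78.2240.
Field: 43.2071/20 → 2 → C, 78.2240/10 → 7 → H; chars CH.
Square: 3.2071/2 → 1, 8.2240/1 → 8; chars 18.
Subsquare: 1.2071/0.0833333 → 14 → o, 0.2240/0.0416667 → 5 → f; chars of.

CH18of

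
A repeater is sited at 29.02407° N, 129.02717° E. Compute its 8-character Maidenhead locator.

Add 180° to longitude and 90° to latitude: 309.02717, 119.02407.
Field: 309.02717/20 → 15 → P, 119.02407/10 → 11 → L; chars PL.
Square: 9.02717/2 → 4, 9.02407/1 → 9; chars 49.
Subsquare: 1.02717/0.0833333 → 12 → m, 0.02407/0.0416667 → 0 → a; chars ma.
Extended square: 0.02717/0.00833333 → 3, 0.02407/0.00416667 → 5; chars 35.

PL49ma35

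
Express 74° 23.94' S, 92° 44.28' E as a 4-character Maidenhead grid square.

NB65

Add 180° to longitude and 90° to latitude: 272.74, 15.60.
Field: lon ⌊272.74/20⌋ = 13 → N; lat ⌊15.60/10⌋ = 1 → B.
Square: lon ⌊12.74/2⌋ = 6; lat ⌊5.60/1⌋ = 5.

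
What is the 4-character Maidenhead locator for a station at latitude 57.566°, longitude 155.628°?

QO77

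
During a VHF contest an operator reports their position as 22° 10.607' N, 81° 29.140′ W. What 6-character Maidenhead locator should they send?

EL92ge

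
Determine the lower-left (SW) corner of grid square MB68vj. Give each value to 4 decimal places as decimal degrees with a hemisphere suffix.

71.6250° S, 73.7500° E

Field M=12, B=1: +12·20° lon, +1·10° lat → SW at lon 60°, lat -80°.
Square 6, 8: +6·2° lon, +8·1° lat → SW at lon 72°, lat -72°.
Subsquare v=21, j=9: +21·0.0833333° lon, +9·0.0416667° lat → SW at lon 73.75°, lat -71.625°.
latitude 71.6250° S, longitude 73.7500° E.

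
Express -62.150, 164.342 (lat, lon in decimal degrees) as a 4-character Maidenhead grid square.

Shift to the Maidenhead origin (180°W, 90°S): lon 344.34, lat 27.85.
Field (20°×10°, letters A–R): 344.34/20 → 17 → R, 27.85/10 → 2 → C; chars RC.
Square (2°×1°, digits 0–9): 4.34/2 → 2, 7.85/1 → 7; chars 27.

RC27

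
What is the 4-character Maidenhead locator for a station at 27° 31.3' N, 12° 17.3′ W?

Offset from 180°W / 90°S: lon 167.71°, lat 117.52°.
Field: 167.71/20 → 8 → I, 117.52/10 → 11 → L; chars IL.
Square: 7.71/2 → 3, 7.52/1 → 7; chars 37.

IL37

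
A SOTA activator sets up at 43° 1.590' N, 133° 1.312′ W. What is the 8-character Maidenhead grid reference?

CN33la76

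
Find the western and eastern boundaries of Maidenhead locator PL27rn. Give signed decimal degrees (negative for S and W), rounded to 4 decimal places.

Field P=15, L=11: +15·20° lon, +11·10° lat → SW at lon 120°, lat 20°.
Square 2, 7: +2·2° lon, +7·1° lat → SW at lon 124°, lat 27°.
Subsquare r=17, n=13: +17·0.0833333° lon, +13·0.0416667° lat → SW at lon 125.417°, lat 27.5417°.
Cell spans 0.0833333° lon × 0.0416667° lat.
west 125.4167, east 125.5000.

125.4167, 125.5000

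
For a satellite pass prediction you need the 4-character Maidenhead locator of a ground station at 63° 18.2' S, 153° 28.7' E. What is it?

QC66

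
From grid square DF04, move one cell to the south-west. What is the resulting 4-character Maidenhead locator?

Longitude square 0; −1 → -1, wraps to 9, carry into field.
Longitude field D = 3; −1 → 2 = C.
Latitude square 4; −1 → 3.

CF93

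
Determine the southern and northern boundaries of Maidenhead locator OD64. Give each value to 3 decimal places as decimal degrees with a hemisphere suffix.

Field O=14, D=3: +14·20° lon, +3·10° lat → SW at lon 100°, lat -60°.
Square 6, 4: +6·2° lon, +4·1° lat → SW at lon 112°, lat -56°.
Cell spans 2° lon × 1° lat.
south 56.000° S, north 55.000° S.

56.000° S, 55.000° S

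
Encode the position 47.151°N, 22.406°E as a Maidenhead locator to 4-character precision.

KN17

Add 180° to longitude and 90° to latitude: 202.41, 137.15.
Field (20°×10°, letters A–R): lon ⌊202.41/20⌋ = 10 → K; lat ⌊137.15/10⌋ = 13 → N.
Square (2°×1°, digits 0–9): lon ⌊2.41/2⌋ = 1; lat ⌊7.15/1⌋ = 7.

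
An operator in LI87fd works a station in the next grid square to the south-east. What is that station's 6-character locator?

LI87gc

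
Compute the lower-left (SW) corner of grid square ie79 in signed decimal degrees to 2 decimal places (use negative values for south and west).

-41.00, -6.00

Field I=8, E=4: +8·20° lon, +4·10° lat → SW at lon -20°, lat -50°.
Square 7, 9: +7·2° lon, +9·1° lat → SW at lon -6°, lat -41°.
latitude -41.00, longitude -6.00.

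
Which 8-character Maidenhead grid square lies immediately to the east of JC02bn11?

Longitude extended square 1; +1 → 2.
The latitude characters are unchanged.

JC02bn21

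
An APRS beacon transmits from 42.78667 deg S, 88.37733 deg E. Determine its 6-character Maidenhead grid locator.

NE47ef

Shift to the Maidenhead origin (180°W, 90°S): lon 268.3773, lat 47.2133.
Field: 268.3773/20 → 13 → N, 47.2133/10 → 4 → E; chars NE.
Square: 8.3773/2 → 4, 7.2133/1 → 7; chars 47.
Subsquare: 0.3773/0.0833333 → 4 → e, 0.2133/0.0416667 → 5 → f; chars ef.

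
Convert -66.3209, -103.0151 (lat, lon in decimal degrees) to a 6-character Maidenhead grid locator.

DC83lq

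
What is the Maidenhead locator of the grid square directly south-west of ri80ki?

RI80jh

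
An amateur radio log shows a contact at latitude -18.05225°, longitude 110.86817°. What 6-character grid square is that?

Offset from 180°W / 90°S: lon 290.8682°, lat 71.9477°.
Field: 290.8682/20 → 14 → O, 71.9477/10 → 7 → H; chars OH.
Square: 10.8682/2 → 5, 1.9477/1 → 1; chars 51.
Subsquare: 0.8682/0.0833333 → 10 → k, 0.9477/0.0416667 → 22 → w; chars kw.

OH51kw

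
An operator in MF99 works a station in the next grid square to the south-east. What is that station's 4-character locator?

Longitude square 9; +1 → 10, wraps to 0, carry into field.
Longitude field M = 12; +1 → 13 = N.
Latitude square 9; −1 → 8.

NF08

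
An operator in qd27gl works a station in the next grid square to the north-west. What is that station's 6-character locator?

Longitude subsquare g = 6; −1 → 5 = f.
Latitude subsquare l = 11; +1 → 12 = m.

QD27fm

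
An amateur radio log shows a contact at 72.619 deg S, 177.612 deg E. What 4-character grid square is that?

Add 180° to longitude and 90° to latitude: 357.61, 17.38.
Field: lon ⌊357.61/20⌋ = 17 → R; lat ⌊17.38/10⌋ = 1 → B.
Square: lon ⌊17.61/2⌋ = 8; lat ⌊7.38/1⌋ = 7.

RB87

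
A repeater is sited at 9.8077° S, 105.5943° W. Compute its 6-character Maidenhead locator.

Shift to the Maidenhead origin (180°W, 90°S): lon 74.4057, lat 80.1923.
Field: 74.4057/20 → 3 → D, 80.1923/10 → 8 → I; chars DI.
Square: 14.4057/2 → 7, 0.1923/1 → 0; chars 70.
Subsquare: 0.4057/0.0833333 → 4 → e, 0.1923/0.0416667 → 4 → e; chars ee.

DI70ee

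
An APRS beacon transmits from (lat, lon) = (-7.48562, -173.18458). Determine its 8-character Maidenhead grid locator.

AI32jm73

Add 180° to longitude and 90° to latitude: 6.81542, 82.51438.
Field: 6.81542/20 → 0 → A, 82.51438/10 → 8 → I; chars AI.
Square: 6.81542/2 → 3, 2.51438/1 → 2; chars 32.
Subsquare: 0.81542/0.0833333 → 9 → j, 0.51438/0.0416667 → 12 → m; chars jm.
Extended square: 0.06542/0.00833333 → 7, 0.01438/0.00416667 → 3; chars 73.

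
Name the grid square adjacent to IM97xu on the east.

JM07au

Longitude subsquare x = 23; +1 → 24, wraps to 0 = a, carry into square.
Longitude square 9; +1 → 10, wraps to 0, carry into field.
Longitude field I = 8; +1 → 9 = J.
The latitude characters are unchanged.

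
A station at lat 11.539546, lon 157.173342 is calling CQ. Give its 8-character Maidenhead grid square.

QK81om09

Shift to the Maidenhead origin (180°W, 90°S): lon 337.17334, lat 101.53955.
Field: lon ⌊337.17334/20⌋ = 16 → Q; lat ⌊101.53955/10⌋ = 10 → K.
Square: lon ⌊17.17334/2⌋ = 8; lat ⌊1.53955/1⌋ = 1.
Subsquare: lon ⌊1.17334/0.0833333⌋ = 14 → o; lat ⌊0.53955/0.0416667⌋ = 12 → m.
Extended square: lon ⌊0.00668/0.00833333⌋ = 0; lat ⌊0.03955/0.00416667⌋ = 9.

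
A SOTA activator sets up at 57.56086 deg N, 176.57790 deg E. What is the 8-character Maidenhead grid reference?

Shift to the Maidenhead origin (180°W, 90°S): lon 356.57790, lat 147.56086.
Field: lon ⌊356.57790/20⌋ = 17 → R; lat ⌊147.56086/10⌋ = 14 → O.
Square: lon ⌊16.57790/2⌋ = 8; lat ⌊7.56086/1⌋ = 7.
Subsquare: lon ⌊0.57790/0.0833333⌋ = 6 → g; lat ⌊0.56086/0.0416667⌋ = 13 → n.
Extended square: lon ⌊0.07790/0.00833333⌋ = 9; lat ⌊0.01919/0.00416667⌋ = 4.

RO87gn94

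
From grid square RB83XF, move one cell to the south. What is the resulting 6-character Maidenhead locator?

RB83xe

Latitude subsquare f = 5; −1 → 4 = e.
The longitude characters are unchanged.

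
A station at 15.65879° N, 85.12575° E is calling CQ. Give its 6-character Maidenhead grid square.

Offset from 180°W / 90°S: lon 265.1257°, lat 105.6588°.
Field: 265.1257/20 → 13 → N, 105.6588/10 → 10 → K; chars NK.
Square: 5.1257/2 → 2, 5.6588/1 → 5; chars 25.
Subsquare: 1.1257/0.0833333 → 13 → n, 0.6588/0.0416667 → 15 → p; chars np.

NK25np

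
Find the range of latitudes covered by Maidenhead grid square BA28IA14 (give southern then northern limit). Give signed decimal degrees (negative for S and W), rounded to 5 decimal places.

Field B=1, A=0: +1·20° lon, +0·10° lat → SW at lon -160°, lat -90°.
Square 2, 8: +2·2° lon, +8·1° lat → SW at lon -156°, lat -82°.
Subsquare i=8, a=0: +8·0.0833333° lon, +0·0.0416667° lat → SW at lon -155.333°, lat -82°.
Extended square 1, 4: +1·0.00833333° lon, +4·0.00416667° lat → SW at lon -155.325°, lat -81.9833°.
Cell spans 0.00833333° lon × 0.00416667° lat.
south -81.98333, north -81.97917.

-81.98333, -81.97917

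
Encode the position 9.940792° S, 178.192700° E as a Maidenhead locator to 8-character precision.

RI90cb34

Offset from 180°W / 90°S: lon 358.19270°, lat 80.05921°.
Field: 358.19270/20 → 17 → R, 80.05921/10 → 8 → I; chars RI.
Square: 18.19270/2 → 9, 0.05921/1 → 0; chars 90.
Subsquare: 0.19270/0.0833333 → 2 → c, 0.05921/0.0416667 → 1 → b; chars cb.
Extended square: 0.02603/0.00833333 → 3, 0.01754/0.00416667 → 4; chars 34.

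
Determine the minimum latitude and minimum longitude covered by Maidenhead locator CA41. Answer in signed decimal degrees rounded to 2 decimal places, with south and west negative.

-89.00, -132.00

Field C=2, A=0: +2·20° lon, +0·10° lat → SW at lon -140°, lat -90°.
Square 4, 1: +4·2° lon, +1·1° lat → SW at lon -132°, lat -89°.
latitude -89.00, longitude -132.00.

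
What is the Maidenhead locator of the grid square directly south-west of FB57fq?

FB57ep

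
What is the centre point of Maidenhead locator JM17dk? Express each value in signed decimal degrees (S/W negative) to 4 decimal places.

37.4375, 2.2917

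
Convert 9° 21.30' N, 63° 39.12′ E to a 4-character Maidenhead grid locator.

MJ19

Add 180° to longitude and 90° to latitude: 243.65, 99.36.
Field (20°×10°, letters A–R): lon ⌊243.65/20⌋ = 12 → M; lat ⌊99.36/10⌋ = 9 → J.
Square (2°×1°, digits 0–9): lon ⌊3.65/2⌋ = 1; lat ⌊9.36/1⌋ = 9.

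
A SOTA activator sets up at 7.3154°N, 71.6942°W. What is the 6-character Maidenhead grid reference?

FJ47dh

Offset from 180°W / 90°S: lon 108.3058°, lat 97.3154°.
Field: 108.3058/20 → 5 → F, 97.3154/10 → 9 → J; chars FJ.
Square: 8.3058/2 → 4, 7.3154/1 → 7; chars 47.
Subsquare: 0.3058/0.0833333 → 3 → d, 0.3154/0.0416667 → 7 → h; chars dh.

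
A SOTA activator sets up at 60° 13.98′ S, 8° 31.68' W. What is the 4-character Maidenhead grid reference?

IC59

Offset from 180°W / 90°S: lon 171.47°, lat 29.77°.
Field (20°×10°, letters A–R): lon ⌊171.47/20⌋ = 8 → I; lat ⌊29.77/10⌋ = 2 → C.
Square (2°×1°, digits 0–9): lon ⌊11.47/2⌋ = 5; lat ⌊9.77/1⌋ = 9.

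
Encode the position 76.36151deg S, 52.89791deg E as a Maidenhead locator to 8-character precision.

LB63kp73

Shift to the Maidenhead origin (180°W, 90°S): lon 232.89791, lat 13.63849.
Field: 232.89791/20 → 11 → L, 13.63849/10 → 1 → B; chars LB.
Square: 12.89791/2 → 6, 3.63849/1 → 3; chars 63.
Subsquare: 0.89791/0.0833333 → 10 → k, 0.63849/0.0416667 → 15 → p; chars kp.
Extended square: 0.06458/0.00833333 → 7, 0.01349/0.00416667 → 3; chars 73.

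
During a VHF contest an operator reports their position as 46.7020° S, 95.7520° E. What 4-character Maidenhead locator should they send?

Shift to the Maidenhead origin (180°W, 90°S): lon 275.75, lat 43.30.
Field (20°×10°, letters A–R): 275.75/20 → 13 → N, 43.30/10 → 4 → E; chars NE.
Square (2°×1°, digits 0–9): 15.75/2 → 7, 3.30/1 → 3; chars 73.

NE73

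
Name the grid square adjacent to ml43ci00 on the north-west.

ML43bi91

Longitude extended square 0; −1 → -1, wraps to 9, carry into subsquare.
Longitude subsquare c = 2; −1 → 1 = b.
Latitude extended square 0; +1 → 1.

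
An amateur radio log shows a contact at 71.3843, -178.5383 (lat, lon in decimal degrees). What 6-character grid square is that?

Add 180° to longitude and 90° to latitude: 1.4617, 161.3843.
Field: 1.4617/20 → 0 → A, 161.3843/10 → 16 → Q; chars AQ.
Square: 1.4617/2 → 0, 1.3843/1 → 1; chars 01.
Subsquare: 1.4617/0.0833333 → 17 → r, 0.3843/0.0416667 → 9 → j; chars rj.

AQ01rj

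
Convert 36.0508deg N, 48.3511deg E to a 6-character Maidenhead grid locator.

LM46eb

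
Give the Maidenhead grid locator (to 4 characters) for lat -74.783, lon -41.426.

GB95

Offset from 180°W / 90°S: lon 138.57°, lat 15.22°.
Field: lon ⌊138.57/20⌋ = 6 → G; lat ⌊15.22/10⌋ = 1 → B.
Square: lon ⌊18.57/2⌋ = 9; lat ⌊5.22/1⌋ = 5.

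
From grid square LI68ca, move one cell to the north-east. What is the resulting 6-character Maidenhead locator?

LI68db

Longitude subsquare c = 2; +1 → 3 = d.
Latitude subsquare a = 0; +1 → 1 = b.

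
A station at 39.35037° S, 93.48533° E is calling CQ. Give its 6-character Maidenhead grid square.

NF60rp

Offset from 180°W / 90°S: lon 273.4853°, lat 50.6496°.
Field (20°×10°, letters A–R): lon ⌊273.4853/20⌋ = 13 → N; lat ⌊50.6496/10⌋ = 5 → F.
Square (2°×1°, digits 0–9): lon ⌊13.4853/2⌋ = 6; lat ⌊0.6496/1⌋ = 0.
Subsquare (5′×2.5′, letters a–x): lon ⌊1.4853/0.0833333⌋ = 17 → r; lat ⌊0.6496/0.0416667⌋ = 15 → p.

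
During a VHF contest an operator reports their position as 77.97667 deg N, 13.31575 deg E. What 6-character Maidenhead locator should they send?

Offset from 180°W / 90°S: lon 193.3158°, lat 167.9767°.
Field: 193.3158/20 → 9 → J, 167.9767/10 → 16 → Q; chars JQ.
Square: 13.3158/2 → 6, 7.9767/1 → 7; chars 67.
Subsquare: 1.3158/0.0833333 → 15 → p, 0.9767/0.0416667 → 23 → x; chars px.

JQ67px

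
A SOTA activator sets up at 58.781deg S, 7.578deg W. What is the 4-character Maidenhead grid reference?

ID61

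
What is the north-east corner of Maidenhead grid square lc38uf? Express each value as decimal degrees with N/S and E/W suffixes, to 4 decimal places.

61.7500° S, 47.7500° E

Field L=11, C=2: +11·20° lon, +2·10° lat → SW at lon 40°, lat -70°.
Square 3, 8: +3·2° lon, +8·1° lat → SW at lon 46°, lat -62°.
Subsquare u=20, f=5: +20·0.0833333° lon, +5·0.0416667° lat → SW at lon 47.6667°, lat -61.7917°.
Cell spans 0.0833333° lon × 0.0416667° lat. NE corner is SW corner plus one full cell.
latitude 61.7500° S, longitude 47.7500° E.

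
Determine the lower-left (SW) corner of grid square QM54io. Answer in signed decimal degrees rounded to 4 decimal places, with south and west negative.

34.5833, 150.6667

Field Q=16, M=12: +16·20° lon, +12·10° lat → SW at lon 140°, lat 30°.
Square 5, 4: +5·2° lon, +4·1° lat → SW at lon 150°, lat 34°.
Subsquare i=8, o=14: +8·0.0833333° lon, +14·0.0416667° lat → SW at lon 150.667°, lat 34.5833°.
latitude 34.5833, longitude 150.6667.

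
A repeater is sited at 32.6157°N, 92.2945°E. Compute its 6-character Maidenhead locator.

NM62do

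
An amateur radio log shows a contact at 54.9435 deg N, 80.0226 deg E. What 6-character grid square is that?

NO04aw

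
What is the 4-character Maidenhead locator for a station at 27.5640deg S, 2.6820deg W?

IG82

Offset from 180°W / 90°S: lon 177.32°, lat 62.44°.
Field: lon ⌊177.32/20⌋ = 8 → I; lat ⌊62.44/10⌋ = 6 → G.
Square: lon ⌊17.32/2⌋ = 8; lat ⌊2.44/1⌋ = 2.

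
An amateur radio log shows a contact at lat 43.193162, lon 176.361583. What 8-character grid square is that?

RN83ee36

Offset from 180°W / 90°S: lon 356.36158°, lat 133.19316°.
Field: 356.36158/20 → 17 → R, 133.19316/10 → 13 → N; chars RN.
Square: 16.36158/2 → 8, 3.19316/1 → 3; chars 83.
Subsquare: 0.36158/0.0833333 → 4 → e, 0.19316/0.0416667 → 4 → e; chars ee.
Extended square: 0.02825/0.00833333 → 3, 0.02650/0.00416667 → 6; chars 36.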